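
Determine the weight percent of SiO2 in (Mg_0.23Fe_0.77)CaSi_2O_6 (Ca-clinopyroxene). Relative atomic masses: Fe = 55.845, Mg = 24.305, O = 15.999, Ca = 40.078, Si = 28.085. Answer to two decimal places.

M((Mg_0.23Fe_0.77)CaSi_2O_6) = 240.833 g/mol; M(SiO2) = 60.083 g/mol.
Moles SiO2 per formula unit = 2 Si ÷ 1 = 2.0000.
SiO2 fraction = (2.0000 × 60.083) / 240.833 = 120.166/240.833 = 0.4990.

49.90 wt%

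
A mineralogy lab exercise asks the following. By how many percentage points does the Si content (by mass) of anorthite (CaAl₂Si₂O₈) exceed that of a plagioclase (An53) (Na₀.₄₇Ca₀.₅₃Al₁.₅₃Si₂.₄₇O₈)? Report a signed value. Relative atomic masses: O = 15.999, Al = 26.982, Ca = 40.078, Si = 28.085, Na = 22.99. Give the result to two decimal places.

-5.44 percentage points

M(CaAl₂Si₂O₈) = 278.204 g/mol, so wt% Si = 56.170/278.204 × 100 = 20.19%.
M(Na₀.₄₇Ca₀.₅₃Al₁.₅₃Si₂.₄₇O₈) = 270.691 g/mol, so wt% Si = 69.370/270.691 × 100 = 25.63%.
20.19 − 25.63 = -5.44 pp.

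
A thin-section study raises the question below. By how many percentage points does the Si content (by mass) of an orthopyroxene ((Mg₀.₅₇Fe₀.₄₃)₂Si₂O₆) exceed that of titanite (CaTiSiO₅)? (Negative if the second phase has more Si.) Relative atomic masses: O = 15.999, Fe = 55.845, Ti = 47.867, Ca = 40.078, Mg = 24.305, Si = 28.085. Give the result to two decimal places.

10.32 percentage points

Si in (Mg₀.₅₇Fe₀.₄₃)₂Si₂O₆: molar mass 227.898 g/mol; 2×28.085 = 56.170 g → 24.65 wt%.
Si in CaTiSiO₅: molar mass 196.025 g/mol; 1×28.085 = 28.085 g → 14.33 wt%.
Difference = 24.65 − 14.33 = 10.32 percentage points.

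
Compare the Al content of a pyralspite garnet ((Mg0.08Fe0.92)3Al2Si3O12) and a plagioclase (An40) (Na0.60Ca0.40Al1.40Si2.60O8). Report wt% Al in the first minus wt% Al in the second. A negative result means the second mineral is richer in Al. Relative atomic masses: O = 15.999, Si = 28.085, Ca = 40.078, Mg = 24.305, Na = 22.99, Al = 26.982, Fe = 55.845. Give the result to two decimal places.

M((Mg0.08Fe0.92)3Al2Si3O12) = 490.172 g/mol, so wt% Al = 53.964/490.172 × 100 = 11.01%.
M(Na0.60Ca0.40Al1.40Si2.60O8) = 268.613 g/mol, so wt% Al = 37.775/268.613 × 100 = 14.06%.
11.01 − 14.06 = -3.05 pp.

-3.05 percentage points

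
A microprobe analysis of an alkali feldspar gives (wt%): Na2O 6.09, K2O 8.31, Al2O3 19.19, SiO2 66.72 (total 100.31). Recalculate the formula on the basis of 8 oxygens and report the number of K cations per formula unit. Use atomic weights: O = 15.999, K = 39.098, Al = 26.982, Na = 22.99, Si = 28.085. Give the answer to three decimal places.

Na2O (M=61.979): mol = 0.09826; Na = 0.19652, O = 0.09826.
K2O (M=94.195): mol = 0.08822; K = 0.17644, O = 0.08822.
Al2O3 (M=101.961): mol = 0.18821; Al = 0.37642, O = 0.56463.
SiO2 (M=60.083): mol = 1.11046; Si = 1.11046, O = 2.22092.
ΣO = 2.97203; factor = 8/ΣO = 2.69176.
K apfu = 0.17644 × 2.69176 = 0.475.

0.475 K apfu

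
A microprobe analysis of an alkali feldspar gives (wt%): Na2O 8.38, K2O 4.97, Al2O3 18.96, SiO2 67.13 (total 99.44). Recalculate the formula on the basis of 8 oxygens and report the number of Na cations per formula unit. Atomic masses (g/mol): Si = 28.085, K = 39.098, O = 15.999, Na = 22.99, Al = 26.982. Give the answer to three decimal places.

Na2O: 8.38/61.979 = 0.13521 mol → 0.27042 mol Na, 0.13521 mol O.
K2O: 4.97/94.195 = 0.05276 mol → 0.10552 mol K, 0.05276 mol O.
Al2O3: 18.96/101.961 = 0.18595 mol → 0.37190 mol Al, 0.55785 mol O.
SiO2: 67.13/60.083 = 1.11729 mol → 1.11729 mol Si, 2.23458 mol O.
Total oxygen = 2.98040 mol. Normalization factor = 8/2.98040 = 2.68420.
Na per 8 O = 0.27042 × 2.68420 = 0.726.

0.726 Na apfu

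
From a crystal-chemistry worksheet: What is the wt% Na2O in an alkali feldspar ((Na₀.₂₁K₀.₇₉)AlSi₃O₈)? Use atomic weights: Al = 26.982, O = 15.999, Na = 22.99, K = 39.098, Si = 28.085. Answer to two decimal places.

2.37 wt%

Formula mass = 274.944 g/mol.
0.21 Na → 0.1050 mol Na2O per formula unit; M(Na2O) = 61.979, so Na2O mass = 6.508 g.
6.508/274.944 × 100 = 2.37 wt%.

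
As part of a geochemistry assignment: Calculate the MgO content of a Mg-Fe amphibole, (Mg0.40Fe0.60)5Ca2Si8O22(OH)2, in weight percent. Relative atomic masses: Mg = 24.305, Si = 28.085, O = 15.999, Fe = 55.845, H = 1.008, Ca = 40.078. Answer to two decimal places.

8.89 wt%

Formula mass = 906.973 g/mol.
2 Mg → 2.0000 mol MgO per formula unit; M(MgO) = 40.304, so MgO mass = 80.608 g.
80.608/906.973 × 100 = 8.89 wt%.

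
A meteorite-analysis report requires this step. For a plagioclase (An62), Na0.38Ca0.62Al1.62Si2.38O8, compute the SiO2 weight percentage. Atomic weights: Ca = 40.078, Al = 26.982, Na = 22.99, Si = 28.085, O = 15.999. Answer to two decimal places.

52.55 wt%

Formula mass = 272.130 g/mol.
2.38 Si → 2.3800 mol SiO2 per formula unit; M(SiO2) = 60.083, so SiO2 mass = 142.998 g.
142.998/272.130 × 100 = 52.55 wt%.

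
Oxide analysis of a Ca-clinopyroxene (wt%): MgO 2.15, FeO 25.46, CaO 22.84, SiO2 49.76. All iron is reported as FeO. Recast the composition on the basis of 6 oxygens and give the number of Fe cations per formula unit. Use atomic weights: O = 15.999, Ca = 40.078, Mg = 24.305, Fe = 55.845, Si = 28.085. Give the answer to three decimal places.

2.15 wt% MgO ÷ 40.304 g/mol = 0.05334 mol, giving 0.05334 Mg and 0.05334 O.
25.46 wt% FeO ÷ 71.844 g/mol = 0.35438 mol, giving 0.35438 Fe and 0.35438 O.
22.84 wt% CaO ÷ 56.077 g/mol = 0.40730 mol, giving 0.40730 Ca and 0.40730 O.
49.76 wt% SiO2 ÷ 60.083 g/mol = 0.82819 mol, giving 0.82819 Si and 1.65638 O.
Oxygen sums to 2.47140; scaling by 6/2.47140 = 2.42777 puts the formula on 6 O.
Fe: 0.35438 × 2.42777 = 0.860 atoms per formula unit.

0.860 Fe apfu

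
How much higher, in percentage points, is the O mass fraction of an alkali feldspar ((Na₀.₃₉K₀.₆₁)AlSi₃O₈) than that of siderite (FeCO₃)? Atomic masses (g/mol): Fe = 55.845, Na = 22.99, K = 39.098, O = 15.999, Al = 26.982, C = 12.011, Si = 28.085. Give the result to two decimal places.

5.62 percentage points

M((Na₀.₃₉K₀.₆₁)AlSi₃O₈) = 272.045 g/mol, so wt% O = 127.992/272.045 × 100 = 47.05%.
M(FeCO₃) = 115.853 g/mol, so wt% O = 47.997/115.853 × 100 = 41.43%.
47.05 − 41.43 = 5.62 pp.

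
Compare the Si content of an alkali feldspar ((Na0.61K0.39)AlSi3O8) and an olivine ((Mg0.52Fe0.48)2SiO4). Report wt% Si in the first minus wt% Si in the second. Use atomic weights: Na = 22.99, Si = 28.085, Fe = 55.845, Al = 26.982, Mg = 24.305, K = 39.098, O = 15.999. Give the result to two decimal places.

M((Na0.61K0.39)AlSi3O8) = 268.501 g/mol, so wt% Si = 84.255/268.501 × 100 = 31.38%.
M((Mg0.52Fe0.48)2SiO4) = 170.969 g/mol, so wt% Si = 28.085/170.969 × 100 = 16.43%.
31.38 − 16.43 = 14.95 pp.

14.95 percentage points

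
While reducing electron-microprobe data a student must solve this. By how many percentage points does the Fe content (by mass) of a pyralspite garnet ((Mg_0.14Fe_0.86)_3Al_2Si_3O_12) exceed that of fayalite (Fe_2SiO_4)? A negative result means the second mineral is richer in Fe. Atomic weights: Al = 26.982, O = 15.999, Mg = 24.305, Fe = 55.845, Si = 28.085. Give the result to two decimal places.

M((Mg_0.14Fe_0.86)_3Al_2Si_3O_12) = 484.495 g/mol, so wt% Fe = 144.080/484.495 × 100 = 29.74%.
M(Fe_2SiO_4) = 203.771 g/mol, so wt% Fe = 111.690/203.771 × 100 = 54.81%.
29.74 − 54.81 = -25.07 pp.

-25.07 percentage points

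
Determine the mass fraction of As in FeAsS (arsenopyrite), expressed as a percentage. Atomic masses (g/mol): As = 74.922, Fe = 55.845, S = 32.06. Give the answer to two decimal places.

46.01 wt%

Molar mass of FeAsS: 1*55.845 + 1*74.922 + 1*32.06 = 162.827 g/mol.
Mass of As per formula unit: 1 × 74.922 = 74.922 g.
Weight fraction As = 74.922 / 162.827 = 0.4601.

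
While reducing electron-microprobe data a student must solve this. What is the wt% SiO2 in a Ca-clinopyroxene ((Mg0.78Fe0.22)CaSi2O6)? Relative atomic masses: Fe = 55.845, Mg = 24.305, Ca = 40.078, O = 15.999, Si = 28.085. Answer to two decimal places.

53.77 wt%

Formula mass = 223.486 g/mol.
2 Si → 2.0000 mol SiO2 per formula unit; M(SiO2) = 60.083, so SiO2 mass = 120.166 g.
120.166/223.486 × 100 = 53.77 wt%.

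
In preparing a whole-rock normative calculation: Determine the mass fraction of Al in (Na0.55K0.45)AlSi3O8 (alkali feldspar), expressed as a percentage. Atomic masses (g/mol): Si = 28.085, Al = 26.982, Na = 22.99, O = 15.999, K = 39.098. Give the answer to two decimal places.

M((Na0.55K0.45)AlSi3O8) = 269.468 g/mol.
Al contributes 1 × 26.982 = 26.982 g per mole.
26.982/269.468 = 0.1001 → 10.01%.

10.01 weight percent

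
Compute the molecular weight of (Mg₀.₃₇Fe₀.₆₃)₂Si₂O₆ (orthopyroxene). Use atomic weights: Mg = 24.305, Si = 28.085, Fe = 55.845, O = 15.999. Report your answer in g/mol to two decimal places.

240.51 g/mol

The formula mass is the sum 0.74(24.305) + 1.26(55.845) + 2(28.085) + 6(15.999).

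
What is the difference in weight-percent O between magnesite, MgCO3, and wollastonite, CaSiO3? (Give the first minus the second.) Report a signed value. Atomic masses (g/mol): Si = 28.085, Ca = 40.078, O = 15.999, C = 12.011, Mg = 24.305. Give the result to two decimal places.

O in MgCO3: molar mass 84.313 g/mol; 3×15.999 = 47.997 g → 56.93 wt%.
O in CaSiO3: molar mass 116.160 g/mol; 3×15.999 = 47.997 g → 41.32 wt%.
Difference = 56.93 − 41.32 = 15.61 percentage points.

15.61 percentage points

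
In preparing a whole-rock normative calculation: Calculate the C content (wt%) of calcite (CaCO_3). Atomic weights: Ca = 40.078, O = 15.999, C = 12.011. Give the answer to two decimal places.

12.00 wt%

M(CaCO_3) = 100.086 g/mol.
C contributes 1 × 12.011 = 12.011 g per mole.
12.011/100.086 = 0.1200 → 12.00%.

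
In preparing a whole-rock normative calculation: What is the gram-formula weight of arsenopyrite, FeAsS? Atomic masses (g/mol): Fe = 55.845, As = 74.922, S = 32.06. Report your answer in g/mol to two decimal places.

162.83 g/mol

M = 1(55.845) + 1(74.922) + 1(32.06)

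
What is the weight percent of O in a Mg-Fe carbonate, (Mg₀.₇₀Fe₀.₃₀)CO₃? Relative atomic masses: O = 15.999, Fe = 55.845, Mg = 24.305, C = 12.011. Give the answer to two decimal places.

51.18 wt%

Molar mass of (Mg₀.₇₀Fe₀.₃₀)CO₃: 0.70×24.305 + 0.30×55.845 + 1×12.011 + 3×15.999 = 93.775 g/mol.
Mass of O per formula unit: 3 × 15.999 = 47.997 g.
Weight fraction O = 47.997 / 93.775 = 0.5118.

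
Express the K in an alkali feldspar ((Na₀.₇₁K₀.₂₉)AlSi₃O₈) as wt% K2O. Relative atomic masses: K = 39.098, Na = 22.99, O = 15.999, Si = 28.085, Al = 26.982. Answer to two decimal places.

5.12 wt%

Molar mass of (Na₀.₇₁K₀.₂₉)AlSi₃O₈ = 0.71*22.99 + 0.29*39.098 + 1*26.982 + 3*28.085 + 8*15.999 = 266.890 g/mol.
Each formula unit contains 0.29 K, equivalent to 0.29/2 = 0.1450 mol K2O.
M(K2O) = 2×39.098 + 1×15.999 = 94.195 g/mol.
Mass of K2O per formula unit = 0.1450 × 94.195 = 13.658 g.
K2O wt% = 13.658 / 266.890 × 100 = 5.12%.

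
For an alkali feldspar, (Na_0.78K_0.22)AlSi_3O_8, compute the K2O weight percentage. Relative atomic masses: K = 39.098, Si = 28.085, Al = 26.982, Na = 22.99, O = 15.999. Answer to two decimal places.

3.90 wt%

Formula mass = 265.763 g/mol.
0.22 K → 0.1100 mol K2O per formula unit; M(K2O) = 94.195, so K2O mass = 10.361 g.
10.361/265.763 × 100 = 3.90 wt%.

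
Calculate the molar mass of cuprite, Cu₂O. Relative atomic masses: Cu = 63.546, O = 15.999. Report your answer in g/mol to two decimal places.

M = 2·63.546 + 1·15.999

143.09 g/mol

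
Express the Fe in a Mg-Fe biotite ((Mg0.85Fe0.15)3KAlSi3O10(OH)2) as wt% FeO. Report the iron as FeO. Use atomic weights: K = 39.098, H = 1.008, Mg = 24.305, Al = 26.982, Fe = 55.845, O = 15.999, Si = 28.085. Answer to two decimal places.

7.49 wt%

M((Mg0.85Fe0.15)3KAlSi3O10(OH)2) = 431.447 g/mol; M(FeO) = 71.844 g/mol.
Moles FeO per formula unit = 0.45 Fe ÷ 1 = 0.4500.
FeO fraction = (0.4500 × 71.844) / 431.447 = 32.330/431.447 = 0.0749.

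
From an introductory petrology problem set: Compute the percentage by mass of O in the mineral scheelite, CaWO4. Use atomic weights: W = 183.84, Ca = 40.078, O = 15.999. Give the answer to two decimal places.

22.23 weight percent

M(CaWO4) = 287.914 g/mol.
O contributes 4 × 15.999 = 63.996 g per mole.
63.996/287.914 = 0.2223 → 22.23%.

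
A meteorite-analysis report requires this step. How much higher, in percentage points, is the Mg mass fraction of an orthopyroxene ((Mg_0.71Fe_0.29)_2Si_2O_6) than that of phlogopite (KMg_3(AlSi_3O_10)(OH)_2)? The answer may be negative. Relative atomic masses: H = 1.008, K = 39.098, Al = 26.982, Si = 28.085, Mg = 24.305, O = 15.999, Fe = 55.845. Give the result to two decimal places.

-1.72 percentage points

First mineral: 34.513 g Mg in 219.067 g formula = 15.75 wt% Mg.
Second mineral: 72.915 g Mg in 417.254 g formula = 17.47 wt% Mg.
15.75% − 17.47% gives a difference of -1.72 percentage points.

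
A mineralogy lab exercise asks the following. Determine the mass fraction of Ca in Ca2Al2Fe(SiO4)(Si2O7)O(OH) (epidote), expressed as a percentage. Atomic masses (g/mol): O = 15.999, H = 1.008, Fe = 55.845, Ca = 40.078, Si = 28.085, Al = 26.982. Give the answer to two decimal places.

Molar mass of Ca2Al2Fe(SiO4)(Si2O7)O(OH): 2·40.078 + 2·26.982 + 1·55.845 + 3·28.085 + 13·15.999 + 1·1.008 = 483.215 g/mol.
Mass of Ca per formula unit: 2 × 40.078 = 80.156 g.
Weight fraction Ca = 80.156 / 483.215 = 0.1659.

16.59 weight percent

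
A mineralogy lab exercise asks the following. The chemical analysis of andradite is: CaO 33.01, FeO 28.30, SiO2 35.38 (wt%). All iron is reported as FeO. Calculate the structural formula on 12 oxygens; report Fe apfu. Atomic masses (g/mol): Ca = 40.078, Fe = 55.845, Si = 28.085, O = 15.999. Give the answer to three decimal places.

CaO (M=56.077): mol = 0.58865; Ca = 0.58865, O = 0.58865.
FeO (M=71.844): mol = 0.39391; Fe = 0.39391, O = 0.39391.
SiO2 (M=60.083): mol = 0.58885; Si = 0.58885, O = 1.17770.
ΣO = 2.16026; factor = 12/ΣO = 5.55489.
Fe apfu = 0.39391 × 5.55489 = 2.188.

2.188 Fe apfu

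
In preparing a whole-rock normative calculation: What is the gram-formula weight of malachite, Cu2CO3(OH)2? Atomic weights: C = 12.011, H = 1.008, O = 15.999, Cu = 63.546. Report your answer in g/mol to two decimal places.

221.11 g/mol

Cu: 2 × 63.546 = 127.0920
C: 1 × 12.011 = 12.0110
O: 5 × 15.999 = 79.9950
H: 2 × 1.008 = 2.0160
Summing the contributions gives the formula mass.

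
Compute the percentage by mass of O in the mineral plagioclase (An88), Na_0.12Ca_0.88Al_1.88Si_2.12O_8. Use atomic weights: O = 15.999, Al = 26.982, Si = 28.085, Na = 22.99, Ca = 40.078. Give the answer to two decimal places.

46.33 mass %

M(Na_0.12Ca_0.88Al_1.88Si_2.12O_8) = 276.286 g/mol.
O contributes 8 × 15.999 = 127.992 g per mole.
127.992/276.286 = 0.4633 → 46.33%.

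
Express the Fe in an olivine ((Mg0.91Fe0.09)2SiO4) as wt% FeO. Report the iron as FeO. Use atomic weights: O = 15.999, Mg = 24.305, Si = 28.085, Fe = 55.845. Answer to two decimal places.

Molar mass of (Mg0.91Fe0.09)2SiO4 = 1.82*24.305 + 0.18*55.845 + 1*28.085 + 4*15.999 = 146.368 g/mol.
Each formula unit contains 0.18 Fe, equivalent to 0.18/1 = 0.1800 mol FeO.
M(FeO) = 1×55.845 + 1×15.999 = 71.844 g/mol.
Mass of FeO per formula unit = 0.1800 × 71.844 = 12.932 g.
FeO wt% = 12.932 / 146.368 × 100 = 8.84%.

8.84 wt%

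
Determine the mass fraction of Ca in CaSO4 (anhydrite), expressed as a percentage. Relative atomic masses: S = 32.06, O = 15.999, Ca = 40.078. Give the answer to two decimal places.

29.44 mass %

Molar mass of CaSO4: 1·40.078 + 1·32.06 + 4·15.999 = 136.134 g/mol.
Mass of Ca per formula unit: 1 × 40.078 = 40.078 g.
Weight fraction Ca = 40.078 / 136.134 = 0.2944.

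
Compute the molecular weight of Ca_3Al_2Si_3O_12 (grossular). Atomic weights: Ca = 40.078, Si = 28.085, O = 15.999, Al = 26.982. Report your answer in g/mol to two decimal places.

Ca: 3 × 40.078 = 120.2340
Al: 2 × 26.982 = 53.9640
Si: 3 × 28.085 = 84.2550
O: 12 × 15.999 = 191.9880
Summing the contributions gives the formula mass.

450.44 g/mol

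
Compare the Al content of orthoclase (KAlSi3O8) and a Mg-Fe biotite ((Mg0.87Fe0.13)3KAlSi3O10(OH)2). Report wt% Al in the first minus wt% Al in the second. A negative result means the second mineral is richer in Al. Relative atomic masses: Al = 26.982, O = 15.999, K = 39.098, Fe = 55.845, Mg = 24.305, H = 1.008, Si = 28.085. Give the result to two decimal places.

3.41 percentage points

First mineral: 26.982 g Al in 278.327 g formula = 9.69 wt% Al.
Second mineral: 26.982 g Al in 429.555 g formula = 6.28 wt% Al.
9.69% − 6.28% gives a difference of 3.41 percentage points.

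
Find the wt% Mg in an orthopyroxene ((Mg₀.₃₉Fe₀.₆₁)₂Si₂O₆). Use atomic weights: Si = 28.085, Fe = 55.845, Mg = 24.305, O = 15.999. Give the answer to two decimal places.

7.92 mass %

Formula mass = 0.78*24.305 + 1.22*55.845 + 2*28.085 + 6*15.999 = 239.253 g/mol, of which 18.958 g is Mg.
So Mg makes up 18.958/239.253 = 0.0792 of the mass, i.e. 7.92%.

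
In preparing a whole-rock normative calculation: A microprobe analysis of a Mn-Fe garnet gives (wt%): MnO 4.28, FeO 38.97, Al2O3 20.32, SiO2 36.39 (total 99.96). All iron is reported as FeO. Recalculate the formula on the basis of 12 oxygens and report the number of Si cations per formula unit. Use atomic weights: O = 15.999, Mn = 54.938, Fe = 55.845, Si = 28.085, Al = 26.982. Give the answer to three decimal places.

3.013 Si apfu

MnO: 4.28/70.937 = 0.06034 mol → 0.06034 mol Mn, 0.06034 mol O.
FeO: 38.97/71.844 = 0.54243 mol → 0.54243 mol Fe, 0.54243 mol O.
Al2O3: 20.32/101.961 = 0.19929 mol → 0.39858 mol Al, 0.59787 mol O.
SiO2: 36.39/60.083 = 0.60566 mol → 0.60566 mol Si, 1.21132 mol O.
Total oxygen = 2.41196 mol. Normalization factor = 12/2.41196 = 4.97521.
Si per 12 O = 0.60566 × 4.97521 = 3.013.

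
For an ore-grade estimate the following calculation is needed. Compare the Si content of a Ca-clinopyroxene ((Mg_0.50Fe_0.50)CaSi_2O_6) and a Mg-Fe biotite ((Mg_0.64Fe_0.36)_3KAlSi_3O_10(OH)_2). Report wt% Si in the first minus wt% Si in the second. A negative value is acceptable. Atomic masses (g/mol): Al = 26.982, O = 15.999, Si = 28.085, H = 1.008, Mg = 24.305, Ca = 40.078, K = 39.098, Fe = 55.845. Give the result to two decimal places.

5.51 percentage points

First mineral: 56.170 g Si in 232.317 g formula = 24.18 wt% Si.
Second mineral: 84.255 g Si in 451.317 g formula = 18.67 wt% Si.
24.18% − 18.67% gives a difference of 5.51 percentage points.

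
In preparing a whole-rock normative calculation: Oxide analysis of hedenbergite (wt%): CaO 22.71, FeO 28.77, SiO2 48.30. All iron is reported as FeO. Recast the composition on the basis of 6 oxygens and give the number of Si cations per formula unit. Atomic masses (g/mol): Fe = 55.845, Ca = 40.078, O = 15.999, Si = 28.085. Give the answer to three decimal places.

1.999 Si apfu

22.71 wt% CaO ÷ 56.077 g/mol = 0.40498 mol, giving 0.40498 Ca and 0.40498 O.
28.77 wt% FeO ÷ 71.844 g/mol = 0.40045 mol, giving 0.40045 Fe and 0.40045 O.
48.30 wt% SiO2 ÷ 60.083 g/mol = 0.80389 mol, giving 0.80389 Si and 1.60778 O.
Oxygen sums to 2.41321; scaling by 6/2.41321 = 2.48631 puts the formula on 6 O.
Si: 0.80389 × 2.48631 = 1.999 atoms per formula unit.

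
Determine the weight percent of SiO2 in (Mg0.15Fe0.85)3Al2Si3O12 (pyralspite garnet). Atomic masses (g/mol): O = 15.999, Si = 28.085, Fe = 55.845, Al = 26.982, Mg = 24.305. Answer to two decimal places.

M((Mg0.15Fe0.85)3Al2Si3O12) = 483.549 g/mol; M(SiO2) = 60.083 g/mol.
Moles SiO2 per formula unit = 3 Si ÷ 1 = 3.0000.
SiO2 fraction = (3.0000 × 60.083) / 483.549 = 180.249/483.549 = 0.3728.

37.28 wt%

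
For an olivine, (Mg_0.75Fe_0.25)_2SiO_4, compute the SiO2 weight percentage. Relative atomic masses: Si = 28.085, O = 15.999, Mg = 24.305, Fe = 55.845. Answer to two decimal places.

M((Mg_0.75Fe_0.25)_2SiO_4) = 156.461 g/mol; M(SiO2) = 60.083 g/mol.
Moles SiO2 per formula unit = 1 Si ÷ 1 = 1.0000.
SiO2 fraction = (1.0000 × 60.083) / 156.461 = 60.083/156.461 = 0.3840.

38.40 wt%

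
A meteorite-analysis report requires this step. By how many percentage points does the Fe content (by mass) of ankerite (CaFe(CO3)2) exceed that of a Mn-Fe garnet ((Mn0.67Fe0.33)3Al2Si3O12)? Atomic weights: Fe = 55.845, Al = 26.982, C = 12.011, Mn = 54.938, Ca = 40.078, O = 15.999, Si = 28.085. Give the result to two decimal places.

14.71 percentage points

First mineral: 55.845 g Fe in 215.939 g formula = 25.86 wt% Fe.
Second mineral: 55.287 g Fe in 495.919 g formula = 11.15 wt% Fe.
25.86% − 11.15% gives a difference of 14.71 percentage points.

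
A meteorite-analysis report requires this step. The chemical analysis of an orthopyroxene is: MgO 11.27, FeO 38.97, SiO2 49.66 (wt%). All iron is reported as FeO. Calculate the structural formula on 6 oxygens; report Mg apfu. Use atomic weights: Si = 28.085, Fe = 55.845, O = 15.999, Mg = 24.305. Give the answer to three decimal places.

0.678 Mg apfu

MgO: 11.27/40.304 = 0.27962 mol → 0.27962 mol Mg, 0.27962 mol O.
FeO: 38.97/71.844 = 0.54243 mol → 0.54243 mol Fe, 0.54243 mol O.
SiO2: 49.66/60.083 = 0.82652 mol → 0.82652 mol Si, 1.65304 mol O.
Total oxygen = 2.47509 mol. Normalization factor = 6/2.47509 = 2.42415.
Mg per 6 O = 0.27962 × 2.42415 = 0.678.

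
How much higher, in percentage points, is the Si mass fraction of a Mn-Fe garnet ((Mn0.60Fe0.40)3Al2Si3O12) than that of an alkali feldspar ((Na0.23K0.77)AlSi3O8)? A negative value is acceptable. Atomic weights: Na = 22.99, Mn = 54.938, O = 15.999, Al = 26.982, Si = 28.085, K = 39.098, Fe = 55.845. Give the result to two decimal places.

M((Mn0.60Fe0.40)3Al2Si3O12) = 496.109 g/mol, so wt% Si = 84.255/496.109 × 100 = 16.98%.
M((Na0.23K0.77)AlSi3O8) = 274.622 g/mol, so wt% Si = 84.255/274.622 × 100 = 30.68%.
16.98 − 30.68 = -13.70 pp.

-13.70 percentage points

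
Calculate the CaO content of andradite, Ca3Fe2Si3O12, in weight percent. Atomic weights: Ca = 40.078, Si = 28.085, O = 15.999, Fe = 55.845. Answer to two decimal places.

Formula mass = 508.167 g/mol.
3 Ca → 3.0000 mol CaO per formula unit; M(CaO) = 56.077, so CaO mass = 168.231 g.
168.231/508.167 × 100 = 33.11 wt%.

33.11 wt%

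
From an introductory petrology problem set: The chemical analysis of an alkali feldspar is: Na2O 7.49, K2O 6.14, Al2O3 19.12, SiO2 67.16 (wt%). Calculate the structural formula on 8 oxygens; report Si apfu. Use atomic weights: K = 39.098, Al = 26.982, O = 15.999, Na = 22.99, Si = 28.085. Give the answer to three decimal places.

2.997 Si apfu

Na2O: 7.49/61.979 = 0.12085 mol → 0.24170 mol Na, 0.12085 mol O.
K2O: 6.14/94.195 = 0.06518 mol → 0.13036 mol K, 0.06518 mol O.
Al2O3: 19.12/101.961 = 0.18752 mol → 0.37504 mol Al, 0.56256 mol O.
SiO2: 67.16/60.083 = 1.11779 mol → 1.11779 mol Si, 2.23558 mol O.
Total oxygen = 2.98417 mol. Normalization factor = 8/2.98417 = 2.68081.
Si per 8 O = 1.11779 × 2.68081 = 2.997.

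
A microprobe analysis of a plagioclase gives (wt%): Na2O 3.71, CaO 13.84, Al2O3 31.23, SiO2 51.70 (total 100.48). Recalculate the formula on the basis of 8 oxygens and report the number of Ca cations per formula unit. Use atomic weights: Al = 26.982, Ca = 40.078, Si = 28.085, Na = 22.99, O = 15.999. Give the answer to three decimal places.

0.670 Ca apfu

Na2O (M=61.979): mol = 0.05986; Na = 0.11972, O = 0.05986.
CaO (M=56.077): mol = 0.24680; Ca = 0.24680, O = 0.24680.
Al2O3 (M=101.961): mol = 0.30629; Al = 0.61258, O = 0.91887.
SiO2 (M=60.083): mol = 0.86048; Si = 0.86048, O = 1.72096.
ΣO = 2.94649; factor = 8/ΣO = 2.71509.
Ca apfu = 0.24680 × 2.71509 = 0.670.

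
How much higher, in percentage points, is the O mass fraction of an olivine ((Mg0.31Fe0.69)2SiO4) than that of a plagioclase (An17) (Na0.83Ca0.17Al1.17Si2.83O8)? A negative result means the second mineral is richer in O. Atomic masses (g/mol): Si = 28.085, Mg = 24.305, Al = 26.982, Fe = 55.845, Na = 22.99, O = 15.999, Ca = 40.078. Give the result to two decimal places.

First mineral: 63.996 g O in 184.216 g formula = 34.74 wt% O.
Second mineral: 127.992 g O in 264.936 g formula = 48.31 wt% O.
34.74% − 48.31% gives a difference of -13.57 percentage points.

-13.57 percentage points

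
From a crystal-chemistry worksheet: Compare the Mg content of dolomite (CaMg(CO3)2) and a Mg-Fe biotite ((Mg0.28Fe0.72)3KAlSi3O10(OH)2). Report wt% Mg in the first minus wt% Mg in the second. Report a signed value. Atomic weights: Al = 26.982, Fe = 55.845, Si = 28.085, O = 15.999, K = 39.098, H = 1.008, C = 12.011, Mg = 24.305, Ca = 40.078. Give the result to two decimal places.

8.97 percentage points

Mg in CaMg(CO3)2: molar mass 184.399 g/mol; 1×24.305 = 24.305 g → 13.18 wt%.
Mg in (Mg0.28Fe0.72)3KAlSi3O10(OH)2: molar mass 485.380 g/mol; 0.84×24.305 = 20.416 g → 4.21 wt%.
Difference = 13.18 − 4.21 = 8.97 percentage points.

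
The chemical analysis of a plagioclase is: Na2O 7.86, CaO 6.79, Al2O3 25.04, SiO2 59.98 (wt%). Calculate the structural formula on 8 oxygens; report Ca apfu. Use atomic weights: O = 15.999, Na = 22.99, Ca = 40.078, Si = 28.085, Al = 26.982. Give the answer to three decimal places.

7.86 wt% Na2O ÷ 61.979 g/mol = 0.12682 mol, giving 0.25364 Na and 0.12682 O.
6.79 wt% CaO ÷ 56.077 g/mol = 0.12108 mol, giving 0.12108 Ca and 0.12108 O.
25.04 wt% Al2O3 ÷ 101.961 g/mol = 0.24558 mol, giving 0.49116 Al and 0.73674 O.
59.98 wt% SiO2 ÷ 60.083 g/mol = 0.99829 mol, giving 0.99829 Si and 1.99658 O.
Oxygen sums to 2.98122; scaling by 8/2.98122 = 2.68347 puts the formula on 8 O.
Ca: 0.12108 × 2.68347 = 0.325 atoms per formula unit.

0.325 Ca apfu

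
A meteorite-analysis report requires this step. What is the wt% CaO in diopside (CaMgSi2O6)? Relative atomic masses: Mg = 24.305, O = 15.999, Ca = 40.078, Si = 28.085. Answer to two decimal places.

25.90 wt%

Formula mass = 216.547 g/mol.
1 Ca → 1.0000 mol CaO per formula unit; M(CaO) = 56.077, so CaO mass = 56.077 g.
56.077/216.547 × 100 = 25.90 wt%.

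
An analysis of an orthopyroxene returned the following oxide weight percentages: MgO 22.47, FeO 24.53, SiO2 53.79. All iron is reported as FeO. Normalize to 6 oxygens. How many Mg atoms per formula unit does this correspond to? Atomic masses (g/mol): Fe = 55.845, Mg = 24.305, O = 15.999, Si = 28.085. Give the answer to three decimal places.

1.244 Mg apfu

22.47 wt% MgO ÷ 40.304 g/mol = 0.55751 mol, giving 0.55751 Mg and 0.55751 O.
24.53 wt% FeO ÷ 71.844 g/mol = 0.34143 mol, giving 0.34143 Fe and 0.34143 O.
53.79 wt% SiO2 ÷ 60.083 g/mol = 0.89526 mol, giving 0.89526 Si and 1.79052 O.
Oxygen sums to 2.68946; scaling by 6/2.68946 = 2.23093 puts the formula on 6 O.
Mg: 0.55751 × 2.23093 = 1.244 atoms per formula unit.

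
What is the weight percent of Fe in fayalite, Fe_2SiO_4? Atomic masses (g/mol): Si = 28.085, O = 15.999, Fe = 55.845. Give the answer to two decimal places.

Formula mass = 2×55.845 + 1×28.085 + 4×15.999 = 203.771 g/mol, of which 111.690 g is Fe.
So Fe makes up 111.690/203.771 = 0.5481 of the mass, i.e. 54.81%.

54.81 mass %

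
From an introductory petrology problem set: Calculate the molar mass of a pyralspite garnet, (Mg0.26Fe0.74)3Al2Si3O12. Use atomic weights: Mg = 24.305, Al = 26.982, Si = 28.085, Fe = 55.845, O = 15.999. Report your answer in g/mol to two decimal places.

Mg: 0.78 × 24.305 = 18.9579
Fe: 2.22 × 55.845 = 123.9759
Al: 2 × 26.982 = 53.9640
Si: 3 × 28.085 = 84.2550
O: 12 × 15.999 = 191.9880
Summing the contributions gives the formula mass.

473.14 g/mol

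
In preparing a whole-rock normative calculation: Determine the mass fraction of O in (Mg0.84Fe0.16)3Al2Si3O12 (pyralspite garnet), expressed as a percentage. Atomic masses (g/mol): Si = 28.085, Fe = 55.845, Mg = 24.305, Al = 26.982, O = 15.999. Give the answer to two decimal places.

Formula mass = 2.52*24.305 + 0.48*55.845 + 2*26.982 + 3*28.085 + 12*15.999 = 418.261 g/mol, of which 191.988 g is O.
So O makes up 191.988/418.261 = 0.4590 of the mass, i.e. 45.90%.

45.90 wt%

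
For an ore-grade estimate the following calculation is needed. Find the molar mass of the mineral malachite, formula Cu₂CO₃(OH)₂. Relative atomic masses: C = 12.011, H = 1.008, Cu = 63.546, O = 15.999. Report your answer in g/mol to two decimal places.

M = 2*63.546 + 1*12.011 + 5*15.999 + 2*1.008

221.11 g/mol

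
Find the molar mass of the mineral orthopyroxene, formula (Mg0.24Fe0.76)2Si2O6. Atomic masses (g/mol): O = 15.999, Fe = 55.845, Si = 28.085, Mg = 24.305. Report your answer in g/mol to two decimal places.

The formula mass is the sum 0.48*24.305 + 1.52*55.845 + 2*28.085 + 6*15.999.

248.71 g/mol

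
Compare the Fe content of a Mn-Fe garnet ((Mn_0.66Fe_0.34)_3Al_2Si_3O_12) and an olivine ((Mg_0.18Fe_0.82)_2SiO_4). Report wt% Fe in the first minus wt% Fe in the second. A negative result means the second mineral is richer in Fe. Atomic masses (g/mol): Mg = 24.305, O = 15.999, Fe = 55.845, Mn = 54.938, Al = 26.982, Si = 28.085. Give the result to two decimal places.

-36.11 percentage points

First mineral: 56.962 g Fe in 495.946 g formula = 11.49 wt% Fe.
Second mineral: 91.586 g Fe in 192.417 g formula = 47.60 wt% Fe.
11.49% − 47.60% gives a difference of -36.11 percentage points.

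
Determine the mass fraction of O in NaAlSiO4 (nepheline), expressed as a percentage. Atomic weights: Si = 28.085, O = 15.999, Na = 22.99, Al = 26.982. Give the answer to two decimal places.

45.05 weight percent

Molar mass of NaAlSiO4: 1×22.99 + 1×26.982 + 1×28.085 + 4×15.999 = 142.053 g/mol.
Mass of O per formula unit: 4 × 15.999 = 63.996 g.
Weight fraction O = 63.996 / 142.053 = 0.4505.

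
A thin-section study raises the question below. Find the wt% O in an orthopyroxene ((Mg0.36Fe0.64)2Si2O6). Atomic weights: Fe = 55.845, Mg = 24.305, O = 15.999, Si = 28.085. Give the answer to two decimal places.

Formula mass = 0.72*24.305 + 1.28*55.845 + 2*28.085 + 6*15.999 = 241.145 g/mol, of which 95.994 g is O.
So O makes up 95.994/241.145 = 0.3981 of the mass, i.e. 39.81%.

39.81 wt%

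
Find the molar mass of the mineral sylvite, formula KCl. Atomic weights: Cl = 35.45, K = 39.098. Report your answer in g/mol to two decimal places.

M = 1·39.098 + 1·35.45

74.55 g/mol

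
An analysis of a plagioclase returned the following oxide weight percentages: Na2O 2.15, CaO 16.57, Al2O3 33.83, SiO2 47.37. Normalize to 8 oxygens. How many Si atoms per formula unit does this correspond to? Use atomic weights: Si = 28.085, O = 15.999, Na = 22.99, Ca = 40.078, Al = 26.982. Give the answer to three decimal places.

2.173 Si apfu

Na2O: 2.15/61.979 = 0.03469 mol → 0.06938 mol Na, 0.03469 mol O.
CaO: 16.57/56.077 = 0.29549 mol → 0.29549 mol Ca, 0.29549 mol O.
Al2O3: 33.83/101.961 = 0.33179 mol → 0.66358 mol Al, 0.99537 mol O.
SiO2: 47.37/60.083 = 0.78841 mol → 0.78841 mol Si, 1.57682 mol O.
Total oxygen = 2.90237 mol. Normalization factor = 8/2.90237 = 2.75637.
Si per 8 O = 0.78841 × 2.75637 = 2.173.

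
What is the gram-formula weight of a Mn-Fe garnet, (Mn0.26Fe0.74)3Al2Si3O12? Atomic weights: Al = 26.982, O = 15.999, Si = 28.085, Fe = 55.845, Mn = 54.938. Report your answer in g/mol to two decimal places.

Mn: 0.78 × 54.938 = 42.8516
Fe: 2.22 × 55.845 = 123.9759
Al: 2 × 26.982 = 53.9640
Si: 3 × 28.085 = 84.2550
O: 12 × 15.999 = 191.9880
Summing the contributions gives the formula mass.

497.03 g/mol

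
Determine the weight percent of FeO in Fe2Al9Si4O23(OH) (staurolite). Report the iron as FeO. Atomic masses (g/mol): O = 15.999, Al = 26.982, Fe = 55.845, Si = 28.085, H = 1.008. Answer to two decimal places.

M(Fe2Al9Si4O23(OH)) = 851.852 g/mol; M(FeO) = 71.844 g/mol.
Moles FeO per formula unit = 2 Fe ÷ 1 = 2.0000.
FeO fraction = (2.0000 × 71.844) / 851.852 = 143.688/851.852 = 0.1687.

16.87 wt%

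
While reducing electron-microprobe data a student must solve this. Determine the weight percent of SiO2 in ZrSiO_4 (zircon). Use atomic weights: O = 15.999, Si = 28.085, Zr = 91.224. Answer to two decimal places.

32.78 wt%

M(ZrSiO_4) = 183.305 g/mol; M(SiO2) = 60.083 g/mol.
Moles SiO2 per formula unit = 1 Si ÷ 1 = 1.0000.
SiO2 fraction = (1.0000 × 60.083) / 183.305 = 60.083/183.305 = 0.3278.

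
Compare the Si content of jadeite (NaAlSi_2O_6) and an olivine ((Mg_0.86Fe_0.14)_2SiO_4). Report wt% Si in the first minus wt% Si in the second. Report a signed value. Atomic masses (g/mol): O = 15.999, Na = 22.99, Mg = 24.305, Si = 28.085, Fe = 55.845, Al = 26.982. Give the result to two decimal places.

M(NaAlSi_2O_6) = 202.136 g/mol, so wt% Si = 56.170/202.136 × 100 = 27.79%.
M((Mg_0.86Fe_0.14)_2SiO_4) = 149.522 g/mol, so wt% Si = 28.085/149.522 × 100 = 18.78%.
27.79 − 18.78 = 9.01 pp.

9.01 percentage points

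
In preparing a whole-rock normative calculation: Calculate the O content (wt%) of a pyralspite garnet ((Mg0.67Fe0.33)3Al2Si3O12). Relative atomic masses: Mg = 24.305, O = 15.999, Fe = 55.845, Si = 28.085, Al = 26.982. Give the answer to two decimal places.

44.20 wt%

Formula mass = 2.01×24.305 + 0.99×55.845 + 2×26.982 + 3×28.085 + 12×15.999 = 434.347 g/mol, of which 191.988 g is O.
So O makes up 191.988/434.347 = 0.4420 of the mass, i.e. 44.20%.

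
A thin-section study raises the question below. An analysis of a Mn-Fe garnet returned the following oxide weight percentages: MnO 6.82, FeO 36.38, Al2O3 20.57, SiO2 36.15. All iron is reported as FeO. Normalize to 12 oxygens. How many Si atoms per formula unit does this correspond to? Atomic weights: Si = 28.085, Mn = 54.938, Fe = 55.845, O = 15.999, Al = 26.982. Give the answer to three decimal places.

2.995 Si apfu

MnO: 6.82/70.937 = 0.09614 mol → 0.09614 mol Mn, 0.09614 mol O.
FeO: 36.38/71.844 = 0.50637 mol → 0.50637 mol Fe, 0.50637 mol O.
Al2O3: 20.57/101.961 = 0.20174 mol → 0.40348 mol Al, 0.60522 mol O.
SiO2: 36.15/60.083 = 0.60167 mol → 0.60167 mol Si, 1.20334 mol O.
Total oxygen = 2.41107 mol. Normalization factor = 12/2.41107 = 4.97704.
Si per 12 O = 0.60167 × 4.97704 = 2.995.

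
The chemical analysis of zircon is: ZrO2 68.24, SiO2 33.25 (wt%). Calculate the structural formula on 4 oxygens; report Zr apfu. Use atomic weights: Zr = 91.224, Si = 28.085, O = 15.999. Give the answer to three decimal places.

1.000 Zr apfu

ZrO2 (M=123.222): mol = 0.55380; Zr = 0.55380, O = 1.10760.
SiO2 (M=60.083): mol = 0.55340; Si = 0.55340, O = 1.10680.
ΣO = 2.21440; factor = 4/ΣO = 1.80636.
Zr apfu = 0.55380 × 1.80636 = 1.000.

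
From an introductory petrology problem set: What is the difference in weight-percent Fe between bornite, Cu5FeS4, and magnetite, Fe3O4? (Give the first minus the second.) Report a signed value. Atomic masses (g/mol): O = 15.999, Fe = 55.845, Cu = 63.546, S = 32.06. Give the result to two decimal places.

-61.23 percentage points

First mineral: 55.845 g Fe in 501.815 g formula = 11.13 wt% Fe.
Second mineral: 167.535 g Fe in 231.531 g formula = 72.36 wt% Fe.
11.13% − 72.36% gives a difference of -61.23 percentage points.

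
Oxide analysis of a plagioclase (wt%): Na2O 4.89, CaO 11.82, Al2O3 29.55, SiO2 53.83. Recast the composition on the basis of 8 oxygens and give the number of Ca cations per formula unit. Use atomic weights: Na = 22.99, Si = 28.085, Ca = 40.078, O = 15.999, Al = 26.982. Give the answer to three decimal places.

0.571 Ca apfu

4.89 wt% Na2O ÷ 61.979 g/mol = 0.07890 mol, giving 0.15780 Na and 0.07890 O.
11.82 wt% CaO ÷ 56.077 g/mol = 0.21078 mol, giving 0.21078 Ca and 0.21078 O.
29.55 wt% Al2O3 ÷ 101.961 g/mol = 0.28982 mol, giving 0.57964 Al and 0.86946 O.
53.83 wt% SiO2 ÷ 60.083 g/mol = 0.89593 mol, giving 0.89593 Si and 1.79186 O.
Oxygen sums to 2.95100; scaling by 8/2.95100 = 2.71095 puts the formula on 8 O.
Ca: 0.21078 × 2.71095 = 0.571 atoms per formula unit.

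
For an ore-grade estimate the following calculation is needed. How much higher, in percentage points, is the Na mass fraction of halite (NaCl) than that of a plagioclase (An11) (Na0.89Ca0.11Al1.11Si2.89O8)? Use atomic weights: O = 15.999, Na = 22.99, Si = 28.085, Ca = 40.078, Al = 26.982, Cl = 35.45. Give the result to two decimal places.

Na in NaCl: molar mass 58.440 g/mol; 1×22.99 = 22.990 g → 39.34 wt%.
Na in Na0.89Ca0.11Al1.11Si2.89O8: molar mass 263.977 g/mol; 0.89×22.99 = 20.461 g → 7.75 wt%.
Difference = 39.34 − 7.75 = 31.59 percentage points.

31.59 percentage points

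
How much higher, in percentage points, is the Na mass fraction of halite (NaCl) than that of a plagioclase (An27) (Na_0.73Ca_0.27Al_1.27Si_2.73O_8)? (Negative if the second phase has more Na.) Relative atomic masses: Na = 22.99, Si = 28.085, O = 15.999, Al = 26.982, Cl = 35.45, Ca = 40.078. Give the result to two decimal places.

M(NaCl) = 58.440 g/mol, so wt% Na = 22.990/58.440 × 100 = 39.34%.
M(Na_0.73Ca_0.27Al_1.27Si_2.73O_8) = 266.535 g/mol, so wt% Na = 16.783/266.535 × 100 = 6.30%.
39.34 − 6.30 = 33.04 pp.

33.04 percentage points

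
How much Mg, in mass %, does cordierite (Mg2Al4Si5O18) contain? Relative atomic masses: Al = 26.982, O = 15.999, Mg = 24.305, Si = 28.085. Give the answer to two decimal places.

Molar mass of Mg2Al4Si5O18: 2*24.305 + 4*26.982 + 5*28.085 + 18*15.999 = 584.945 g/mol.
Mass of Mg per formula unit: 2 × 24.305 = 48.610 g.
Weight fraction Mg = 48.610 / 584.945 = 0.0831.

8.31 mass %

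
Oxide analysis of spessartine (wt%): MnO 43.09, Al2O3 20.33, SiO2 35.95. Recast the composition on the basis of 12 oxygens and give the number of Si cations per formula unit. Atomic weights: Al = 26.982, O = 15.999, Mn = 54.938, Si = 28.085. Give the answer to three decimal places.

2.989 Si apfu

MnO (M=70.937): mol = 0.60744; Mn = 0.60744, O = 0.60744.
Al2O3 (M=101.961): mol = 0.19939; Al = 0.39878, O = 0.59817.
SiO2 (M=60.083): mol = 0.59834; Si = 0.59834, O = 1.19668.
ΣO = 2.40229; factor = 12/ΣO = 4.99523.
Si apfu = 0.59834 × 4.99523 = 2.989.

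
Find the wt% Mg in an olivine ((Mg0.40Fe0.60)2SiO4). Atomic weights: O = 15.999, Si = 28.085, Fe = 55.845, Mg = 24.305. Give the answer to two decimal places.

Molar mass of (Mg0.40Fe0.60)2SiO4: 0.80×24.305 + 1.20×55.845 + 1×28.085 + 4×15.999 = 178.539 g/mol.
Mass of Mg per formula unit: 0.80 × 24.305 = 19.444 g.
Weight fraction Mg = 19.444 / 178.539 = 0.1089.

10.89 wt%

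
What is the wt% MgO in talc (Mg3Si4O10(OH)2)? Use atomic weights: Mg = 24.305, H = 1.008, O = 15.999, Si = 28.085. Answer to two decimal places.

Formula mass = 379.259 g/mol.
3 Mg → 3.0000 mol MgO per formula unit; M(MgO) = 40.304, so MgO mass = 120.912 g.
120.912/379.259 × 100 = 31.88 wt%.

31.88 wt%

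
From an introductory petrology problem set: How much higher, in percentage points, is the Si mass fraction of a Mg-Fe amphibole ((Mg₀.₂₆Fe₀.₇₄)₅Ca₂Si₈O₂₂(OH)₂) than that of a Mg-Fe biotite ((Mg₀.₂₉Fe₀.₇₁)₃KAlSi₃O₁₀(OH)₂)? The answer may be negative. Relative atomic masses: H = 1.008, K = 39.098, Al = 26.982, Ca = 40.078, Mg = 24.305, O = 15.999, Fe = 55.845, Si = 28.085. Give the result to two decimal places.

6.79 percentage points

M((Mg₀.₂₆Fe₀.₇₄)₅Ca₂Si₈O₂₂(OH)₂) = 929.051 g/mol, so wt% Si = 224.680/929.051 × 100 = 24.18%.
M((Mg₀.₂₉Fe₀.₇₁)₃KAlSi₃O₁₀(OH)₂) = 484.434 g/mol, so wt% Si = 84.255/484.434 × 100 = 17.39%.
24.18 − 17.39 = 6.79 pp.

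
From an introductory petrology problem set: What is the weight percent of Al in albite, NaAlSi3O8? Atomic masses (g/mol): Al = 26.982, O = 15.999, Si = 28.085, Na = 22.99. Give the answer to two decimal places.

10.29 wt%

Molar mass of NaAlSi3O8: 1·22.99 + 1·26.982 + 3·28.085 + 8·15.999 = 262.219 g/mol.
Mass of Al per formula unit: 1 × 26.982 = 26.982 g.
Weight fraction Al = 26.982 / 262.219 = 0.1029.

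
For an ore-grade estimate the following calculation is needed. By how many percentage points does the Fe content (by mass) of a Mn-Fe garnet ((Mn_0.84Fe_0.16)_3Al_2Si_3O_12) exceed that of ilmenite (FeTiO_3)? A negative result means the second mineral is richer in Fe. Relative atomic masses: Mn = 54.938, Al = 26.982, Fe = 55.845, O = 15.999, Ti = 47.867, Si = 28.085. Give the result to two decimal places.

-31.40 percentage points

Fe in (Mn_0.84Fe_0.16)_3Al_2Si_3O_12: molar mass 495.456 g/mol; 0.48×55.845 = 26.806 g → 5.41 wt%.
Fe in FeTiO_3: molar mass 151.709 g/mol; 1×55.845 = 55.845 g → 36.81 wt%.
Difference = 5.41 − 36.81 = -31.40 percentage points.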